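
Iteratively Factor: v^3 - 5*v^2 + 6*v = (v - 2)*(v^2 - 3*v) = (v - 3)*(v - 2)*(v)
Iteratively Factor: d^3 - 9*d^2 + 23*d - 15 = (d - 3)*(d^2 - 6*d + 5) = (d - 5)*(d - 3)*(d - 1)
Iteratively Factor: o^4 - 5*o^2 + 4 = (o + 1)*(o^3 - o^2 - 4*o + 4) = (o - 1)*(o + 1)*(o^2 - 4) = (o - 1)*(o + 1)*(o + 2)*(o - 2)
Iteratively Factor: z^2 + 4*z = (z + 4)*(z)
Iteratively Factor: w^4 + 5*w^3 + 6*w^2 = (w)*(w^3 + 5*w^2 + 6*w) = w*(w + 2)*(w^2 + 3*w) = w*(w + 2)*(w + 3)*(w)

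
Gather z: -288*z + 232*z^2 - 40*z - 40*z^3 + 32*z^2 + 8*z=-40*z^3 + 264*z^2 - 320*z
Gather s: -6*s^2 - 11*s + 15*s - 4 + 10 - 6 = -6*s^2 + 4*s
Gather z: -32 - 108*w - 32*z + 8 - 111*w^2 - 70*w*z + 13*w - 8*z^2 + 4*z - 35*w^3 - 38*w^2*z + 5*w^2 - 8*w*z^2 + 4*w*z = -35*w^3 - 106*w^2 - 95*w + z^2*(-8*w - 8) + z*(-38*w^2 - 66*w - 28) - 24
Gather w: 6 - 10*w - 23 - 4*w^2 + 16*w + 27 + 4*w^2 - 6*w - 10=0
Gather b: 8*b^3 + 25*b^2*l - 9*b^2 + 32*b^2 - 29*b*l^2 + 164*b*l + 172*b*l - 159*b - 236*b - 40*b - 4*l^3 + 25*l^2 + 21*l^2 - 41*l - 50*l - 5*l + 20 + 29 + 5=8*b^3 + b^2*(25*l + 23) + b*(-29*l^2 + 336*l - 435) - 4*l^3 + 46*l^2 - 96*l + 54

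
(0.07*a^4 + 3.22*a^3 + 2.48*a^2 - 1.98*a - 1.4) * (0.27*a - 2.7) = 0.0189*a^5 + 0.6804*a^4 - 8.0244*a^3 - 7.2306*a^2 + 4.968*a + 3.78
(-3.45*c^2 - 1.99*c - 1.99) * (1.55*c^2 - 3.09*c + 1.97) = -5.3475*c^4 + 7.576*c^3 - 3.7319*c^2 + 2.2288*c - 3.9203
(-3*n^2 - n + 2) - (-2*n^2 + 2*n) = -n^2 - 3*n + 2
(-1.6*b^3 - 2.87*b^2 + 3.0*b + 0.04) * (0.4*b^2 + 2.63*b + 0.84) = -0.64*b^5 - 5.356*b^4 - 7.6921*b^3 + 5.4952*b^2 + 2.6252*b + 0.0336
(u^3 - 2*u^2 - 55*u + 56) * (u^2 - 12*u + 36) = u^5 - 14*u^4 + 5*u^3 + 644*u^2 - 2652*u + 2016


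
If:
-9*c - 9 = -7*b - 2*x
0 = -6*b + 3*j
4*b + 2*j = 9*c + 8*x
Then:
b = 10*x - 9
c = 8*x - 8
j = 20*x - 18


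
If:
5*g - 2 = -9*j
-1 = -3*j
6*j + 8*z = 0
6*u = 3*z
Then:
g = -1/5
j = 1/3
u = -1/8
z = -1/4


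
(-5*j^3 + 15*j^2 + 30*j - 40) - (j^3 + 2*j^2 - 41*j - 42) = -6*j^3 + 13*j^2 + 71*j + 2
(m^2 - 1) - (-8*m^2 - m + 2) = 9*m^2 + m - 3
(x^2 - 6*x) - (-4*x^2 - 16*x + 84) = 5*x^2 + 10*x - 84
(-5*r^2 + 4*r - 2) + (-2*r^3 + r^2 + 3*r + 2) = -2*r^3 - 4*r^2 + 7*r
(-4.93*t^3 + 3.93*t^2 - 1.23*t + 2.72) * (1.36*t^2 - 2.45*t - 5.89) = -6.7048*t^5 + 17.4233*t^4 + 17.7364*t^3 - 16.435*t^2 + 0.580699999999999*t - 16.0208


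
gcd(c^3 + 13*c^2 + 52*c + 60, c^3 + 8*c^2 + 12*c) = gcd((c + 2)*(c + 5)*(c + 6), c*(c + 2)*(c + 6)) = c^2 + 8*c + 12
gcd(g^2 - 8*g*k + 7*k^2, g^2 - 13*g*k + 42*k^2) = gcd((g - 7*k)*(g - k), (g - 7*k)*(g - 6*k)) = g - 7*k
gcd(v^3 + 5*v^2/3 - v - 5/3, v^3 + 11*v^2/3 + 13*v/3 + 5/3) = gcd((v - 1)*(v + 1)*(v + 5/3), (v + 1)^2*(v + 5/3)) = v^2 + 8*v/3 + 5/3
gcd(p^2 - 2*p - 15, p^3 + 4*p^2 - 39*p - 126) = p + 3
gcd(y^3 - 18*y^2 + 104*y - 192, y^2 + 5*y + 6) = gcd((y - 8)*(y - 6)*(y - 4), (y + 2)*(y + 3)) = 1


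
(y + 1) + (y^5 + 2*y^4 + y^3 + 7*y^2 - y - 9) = y^5 + 2*y^4 + y^3 + 7*y^2 - 8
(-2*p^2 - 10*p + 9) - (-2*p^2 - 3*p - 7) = 16 - 7*p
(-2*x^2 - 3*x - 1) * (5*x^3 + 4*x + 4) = -10*x^5 - 15*x^4 - 13*x^3 - 20*x^2 - 16*x - 4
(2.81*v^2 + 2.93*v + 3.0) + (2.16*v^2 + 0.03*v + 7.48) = 4.97*v^2 + 2.96*v + 10.48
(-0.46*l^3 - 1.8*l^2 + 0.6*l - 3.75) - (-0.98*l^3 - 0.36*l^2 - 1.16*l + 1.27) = 0.52*l^3 - 1.44*l^2 + 1.76*l - 5.02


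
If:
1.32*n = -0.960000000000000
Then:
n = -0.73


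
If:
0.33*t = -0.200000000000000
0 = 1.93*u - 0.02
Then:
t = -0.61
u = 0.01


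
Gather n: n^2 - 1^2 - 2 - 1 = n^2 - 4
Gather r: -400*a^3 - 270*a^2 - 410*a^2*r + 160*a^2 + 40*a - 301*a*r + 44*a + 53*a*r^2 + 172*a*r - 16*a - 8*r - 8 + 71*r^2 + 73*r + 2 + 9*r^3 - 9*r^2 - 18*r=-400*a^3 - 110*a^2 + 68*a + 9*r^3 + r^2*(53*a + 62) + r*(-410*a^2 - 129*a + 47) - 6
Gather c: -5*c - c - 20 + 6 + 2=-6*c - 12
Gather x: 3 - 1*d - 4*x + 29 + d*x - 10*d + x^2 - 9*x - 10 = -11*d + x^2 + x*(d - 13) + 22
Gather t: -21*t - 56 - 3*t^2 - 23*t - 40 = -3*t^2 - 44*t - 96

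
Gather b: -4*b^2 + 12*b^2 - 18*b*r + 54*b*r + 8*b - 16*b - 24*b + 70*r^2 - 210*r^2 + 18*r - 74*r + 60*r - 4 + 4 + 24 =8*b^2 + b*(36*r - 32) - 140*r^2 + 4*r + 24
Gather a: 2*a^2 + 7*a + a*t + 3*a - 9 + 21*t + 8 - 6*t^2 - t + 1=2*a^2 + a*(t + 10) - 6*t^2 + 20*t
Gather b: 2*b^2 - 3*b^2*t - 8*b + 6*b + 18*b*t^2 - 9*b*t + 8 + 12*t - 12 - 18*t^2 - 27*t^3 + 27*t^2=b^2*(2 - 3*t) + b*(18*t^2 - 9*t - 2) - 27*t^3 + 9*t^2 + 12*t - 4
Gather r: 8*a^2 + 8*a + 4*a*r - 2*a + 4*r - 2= 8*a^2 + 6*a + r*(4*a + 4) - 2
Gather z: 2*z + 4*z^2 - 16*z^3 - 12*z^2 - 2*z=-16*z^3 - 8*z^2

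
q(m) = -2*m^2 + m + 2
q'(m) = 1 - 4*m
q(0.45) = 2.04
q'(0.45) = -0.80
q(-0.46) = 1.12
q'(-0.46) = 2.84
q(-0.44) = 1.17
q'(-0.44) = 2.76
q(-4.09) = -35.55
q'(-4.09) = 17.36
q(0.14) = 2.10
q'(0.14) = 0.44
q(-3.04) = -19.52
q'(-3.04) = 13.16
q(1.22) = 0.24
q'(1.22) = -3.88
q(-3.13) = -20.72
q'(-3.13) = 13.52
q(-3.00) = -19.00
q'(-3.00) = 13.00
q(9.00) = -151.00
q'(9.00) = -35.00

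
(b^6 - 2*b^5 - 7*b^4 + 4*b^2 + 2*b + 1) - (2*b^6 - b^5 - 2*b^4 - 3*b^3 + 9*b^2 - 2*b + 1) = -b^6 - b^5 - 5*b^4 + 3*b^3 - 5*b^2 + 4*b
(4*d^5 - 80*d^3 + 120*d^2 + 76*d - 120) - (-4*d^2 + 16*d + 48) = 4*d^5 - 80*d^3 + 124*d^2 + 60*d - 168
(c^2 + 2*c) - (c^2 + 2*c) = 0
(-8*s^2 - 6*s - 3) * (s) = -8*s^3 - 6*s^2 - 3*s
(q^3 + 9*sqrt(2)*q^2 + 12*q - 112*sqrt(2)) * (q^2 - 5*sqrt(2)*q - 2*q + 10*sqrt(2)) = q^5 - 2*q^4 + 4*sqrt(2)*q^4 - 78*q^3 - 8*sqrt(2)*q^3 - 172*sqrt(2)*q^2 + 156*q^2 + 344*sqrt(2)*q + 1120*q - 2240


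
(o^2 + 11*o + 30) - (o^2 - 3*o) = 14*o + 30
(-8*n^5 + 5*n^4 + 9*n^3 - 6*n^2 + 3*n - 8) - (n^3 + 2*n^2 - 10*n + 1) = -8*n^5 + 5*n^4 + 8*n^3 - 8*n^2 + 13*n - 9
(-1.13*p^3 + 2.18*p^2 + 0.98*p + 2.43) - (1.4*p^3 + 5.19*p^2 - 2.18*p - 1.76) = -2.53*p^3 - 3.01*p^2 + 3.16*p + 4.19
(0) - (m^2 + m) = -m^2 - m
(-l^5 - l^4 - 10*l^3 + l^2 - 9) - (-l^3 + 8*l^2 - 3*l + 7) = -l^5 - l^4 - 9*l^3 - 7*l^2 + 3*l - 16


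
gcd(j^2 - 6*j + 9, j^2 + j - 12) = j - 3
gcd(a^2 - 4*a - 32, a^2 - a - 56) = a - 8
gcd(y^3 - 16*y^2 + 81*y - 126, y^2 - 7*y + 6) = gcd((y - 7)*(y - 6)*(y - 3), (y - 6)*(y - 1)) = y - 6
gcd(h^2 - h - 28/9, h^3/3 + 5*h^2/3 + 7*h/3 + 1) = 1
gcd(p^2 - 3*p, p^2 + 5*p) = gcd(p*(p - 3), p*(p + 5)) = p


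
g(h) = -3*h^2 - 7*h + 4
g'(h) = -6*h - 7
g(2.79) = -38.88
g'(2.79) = -23.74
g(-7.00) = -94.00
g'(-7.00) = 35.00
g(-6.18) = -67.32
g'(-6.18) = 30.08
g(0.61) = -1.39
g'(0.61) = -10.66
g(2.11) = -24.13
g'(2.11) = -19.66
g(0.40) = 0.72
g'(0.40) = -9.40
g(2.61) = -34.71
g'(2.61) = -22.66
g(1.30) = -10.17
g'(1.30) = -14.80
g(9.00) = -302.00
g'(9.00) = -61.00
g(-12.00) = -344.00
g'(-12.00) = 65.00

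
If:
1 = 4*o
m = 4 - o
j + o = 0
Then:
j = -1/4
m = 15/4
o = 1/4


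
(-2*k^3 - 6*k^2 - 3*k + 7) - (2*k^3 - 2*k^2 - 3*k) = -4*k^3 - 4*k^2 + 7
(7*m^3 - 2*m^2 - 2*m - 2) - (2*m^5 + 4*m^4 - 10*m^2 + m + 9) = -2*m^5 - 4*m^4 + 7*m^3 + 8*m^2 - 3*m - 11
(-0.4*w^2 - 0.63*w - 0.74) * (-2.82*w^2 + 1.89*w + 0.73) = 1.128*w^4 + 1.0206*w^3 + 0.6041*w^2 - 1.8585*w - 0.5402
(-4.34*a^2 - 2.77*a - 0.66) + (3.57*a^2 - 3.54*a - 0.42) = -0.77*a^2 - 6.31*a - 1.08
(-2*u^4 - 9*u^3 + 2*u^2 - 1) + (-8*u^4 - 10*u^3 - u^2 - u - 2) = -10*u^4 - 19*u^3 + u^2 - u - 3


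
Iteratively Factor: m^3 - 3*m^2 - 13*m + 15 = (m - 5)*(m^2 + 2*m - 3) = (m - 5)*(m - 1)*(m + 3)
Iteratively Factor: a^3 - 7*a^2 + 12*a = (a)*(a^2 - 7*a + 12) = a*(a - 4)*(a - 3)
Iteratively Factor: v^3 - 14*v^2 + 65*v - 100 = (v - 5)*(v^2 - 9*v + 20) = (v - 5)^2*(v - 4)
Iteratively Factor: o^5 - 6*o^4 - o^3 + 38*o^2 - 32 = (o + 1)*(o^4 - 7*o^3 + 6*o^2 + 32*o - 32) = (o - 4)*(o + 1)*(o^3 - 3*o^2 - 6*o + 8) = (o - 4)*(o + 1)*(o + 2)*(o^2 - 5*o + 4) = (o - 4)*(o - 1)*(o + 1)*(o + 2)*(o - 4)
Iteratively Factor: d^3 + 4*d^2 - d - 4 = (d + 1)*(d^2 + 3*d - 4) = (d + 1)*(d + 4)*(d - 1)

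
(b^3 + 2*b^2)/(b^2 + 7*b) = b*(b + 2)/(b + 7)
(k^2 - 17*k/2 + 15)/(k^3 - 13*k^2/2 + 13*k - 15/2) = (k - 6)/(k^2 - 4*k + 3)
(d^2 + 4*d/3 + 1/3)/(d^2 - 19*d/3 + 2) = (3*d^2 + 4*d + 1)/(3*d^2 - 19*d + 6)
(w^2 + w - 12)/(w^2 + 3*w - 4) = (w - 3)/(w - 1)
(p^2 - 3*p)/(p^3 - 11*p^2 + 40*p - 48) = p/(p^2 - 8*p + 16)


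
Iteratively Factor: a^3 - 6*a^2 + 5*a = (a - 1)*(a^2 - 5*a) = a*(a - 1)*(a - 5)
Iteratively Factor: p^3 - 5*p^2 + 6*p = (p - 2)*(p^2 - 3*p) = p*(p - 2)*(p - 3)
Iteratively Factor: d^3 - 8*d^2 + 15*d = (d - 3)*(d^2 - 5*d) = d*(d - 3)*(d - 5)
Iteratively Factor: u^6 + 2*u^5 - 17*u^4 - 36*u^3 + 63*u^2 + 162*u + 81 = (u - 3)*(u^5 + 5*u^4 - 2*u^3 - 42*u^2 - 63*u - 27) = (u - 3)*(u + 3)*(u^4 + 2*u^3 - 8*u^2 - 18*u - 9) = (u - 3)*(u + 3)^2*(u^3 - u^2 - 5*u - 3) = (u - 3)^2*(u + 3)^2*(u^2 + 2*u + 1) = (u - 3)^2*(u + 1)*(u + 3)^2*(u + 1)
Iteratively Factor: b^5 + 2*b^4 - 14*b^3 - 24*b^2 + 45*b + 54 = (b + 3)*(b^4 - b^3 - 11*b^2 + 9*b + 18) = (b - 2)*(b + 3)*(b^3 + b^2 - 9*b - 9) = (b - 2)*(b + 1)*(b + 3)*(b^2 - 9) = (b - 2)*(b + 1)*(b + 3)^2*(b - 3)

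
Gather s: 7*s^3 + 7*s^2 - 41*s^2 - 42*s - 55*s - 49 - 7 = 7*s^3 - 34*s^2 - 97*s - 56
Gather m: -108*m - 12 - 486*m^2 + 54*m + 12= -486*m^2 - 54*m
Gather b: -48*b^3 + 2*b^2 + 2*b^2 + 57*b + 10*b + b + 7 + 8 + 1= -48*b^3 + 4*b^2 + 68*b + 16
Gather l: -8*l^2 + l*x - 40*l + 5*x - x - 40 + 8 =-8*l^2 + l*(x - 40) + 4*x - 32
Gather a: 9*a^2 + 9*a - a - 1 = 9*a^2 + 8*a - 1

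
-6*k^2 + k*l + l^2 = (-2*k + l)*(3*k + l)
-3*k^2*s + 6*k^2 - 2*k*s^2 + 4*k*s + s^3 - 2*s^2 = (-3*k + s)*(k + s)*(s - 2)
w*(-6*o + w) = -6*o*w + w^2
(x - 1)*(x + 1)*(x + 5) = x^3 + 5*x^2 - x - 5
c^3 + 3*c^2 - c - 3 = (c - 1)*(c + 1)*(c + 3)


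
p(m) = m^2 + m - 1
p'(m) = 2*m + 1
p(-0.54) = -1.25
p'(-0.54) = -0.08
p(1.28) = 1.92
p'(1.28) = 3.56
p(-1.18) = -0.79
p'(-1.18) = -1.36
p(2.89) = 10.24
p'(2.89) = 6.78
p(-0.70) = -1.21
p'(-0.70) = -0.40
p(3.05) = 11.35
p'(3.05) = 7.10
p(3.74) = 16.73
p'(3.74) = 8.48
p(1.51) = 2.79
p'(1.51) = 4.02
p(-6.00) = 29.00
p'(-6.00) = -11.00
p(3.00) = 11.00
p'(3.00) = 7.00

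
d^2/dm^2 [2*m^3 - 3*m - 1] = 12*m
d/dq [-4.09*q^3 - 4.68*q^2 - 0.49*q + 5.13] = -12.27*q^2 - 9.36*q - 0.49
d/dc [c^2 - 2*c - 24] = 2*c - 2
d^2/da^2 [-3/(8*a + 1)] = -384/(8*a + 1)^3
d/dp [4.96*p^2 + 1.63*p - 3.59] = 9.92*p + 1.63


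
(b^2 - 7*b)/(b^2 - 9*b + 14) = b/(b - 2)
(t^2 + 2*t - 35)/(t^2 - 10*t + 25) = (t + 7)/(t - 5)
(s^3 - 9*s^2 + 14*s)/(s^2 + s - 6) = s*(s - 7)/(s + 3)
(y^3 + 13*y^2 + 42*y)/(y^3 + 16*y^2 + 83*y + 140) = y*(y + 6)/(y^2 + 9*y + 20)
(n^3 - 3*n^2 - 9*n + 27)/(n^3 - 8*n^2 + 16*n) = (n^3 - 3*n^2 - 9*n + 27)/(n*(n^2 - 8*n + 16))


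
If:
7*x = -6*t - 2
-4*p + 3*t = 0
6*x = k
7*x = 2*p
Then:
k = -12/35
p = -1/5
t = -4/15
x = -2/35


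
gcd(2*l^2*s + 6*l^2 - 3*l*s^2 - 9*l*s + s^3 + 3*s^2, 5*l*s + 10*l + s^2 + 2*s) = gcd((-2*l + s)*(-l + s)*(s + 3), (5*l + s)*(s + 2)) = 1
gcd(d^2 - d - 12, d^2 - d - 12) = d^2 - d - 12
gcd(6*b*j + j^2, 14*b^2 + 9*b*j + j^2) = 1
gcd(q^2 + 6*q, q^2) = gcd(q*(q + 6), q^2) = q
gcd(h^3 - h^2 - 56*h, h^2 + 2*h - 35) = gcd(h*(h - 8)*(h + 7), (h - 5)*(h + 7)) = h + 7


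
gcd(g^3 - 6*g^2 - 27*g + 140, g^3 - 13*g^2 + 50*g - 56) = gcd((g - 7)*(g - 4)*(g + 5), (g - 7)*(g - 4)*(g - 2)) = g^2 - 11*g + 28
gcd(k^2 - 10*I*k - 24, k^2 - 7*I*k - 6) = k - 6*I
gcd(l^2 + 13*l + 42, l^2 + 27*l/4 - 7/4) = l + 7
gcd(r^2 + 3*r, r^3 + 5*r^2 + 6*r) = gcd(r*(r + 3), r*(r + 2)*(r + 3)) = r^2 + 3*r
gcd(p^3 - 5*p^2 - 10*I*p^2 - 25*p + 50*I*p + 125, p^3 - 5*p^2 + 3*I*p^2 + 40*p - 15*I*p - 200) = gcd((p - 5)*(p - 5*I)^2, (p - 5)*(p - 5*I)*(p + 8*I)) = p^2 + p*(-5 - 5*I) + 25*I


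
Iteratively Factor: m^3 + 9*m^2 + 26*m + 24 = (m + 3)*(m^2 + 6*m + 8) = (m + 2)*(m + 3)*(m + 4)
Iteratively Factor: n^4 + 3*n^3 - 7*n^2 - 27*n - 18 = (n + 3)*(n^3 - 7*n - 6) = (n + 2)*(n + 3)*(n^2 - 2*n - 3) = (n - 3)*(n + 2)*(n + 3)*(n + 1)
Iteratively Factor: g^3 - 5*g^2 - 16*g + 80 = (g - 5)*(g^2 - 16) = (g - 5)*(g - 4)*(g + 4)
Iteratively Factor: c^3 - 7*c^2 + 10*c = (c - 5)*(c^2 - 2*c) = c*(c - 5)*(c - 2)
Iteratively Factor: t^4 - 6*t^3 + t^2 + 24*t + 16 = (t - 4)*(t^3 - 2*t^2 - 7*t - 4) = (t - 4)*(t + 1)*(t^2 - 3*t - 4) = (t - 4)^2*(t + 1)*(t + 1)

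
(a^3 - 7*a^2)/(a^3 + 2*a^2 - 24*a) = a*(a - 7)/(a^2 + 2*a - 24)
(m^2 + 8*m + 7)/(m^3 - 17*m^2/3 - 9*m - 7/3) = 3*(m + 7)/(3*m^2 - 20*m - 7)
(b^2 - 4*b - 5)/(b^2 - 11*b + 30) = (b + 1)/(b - 6)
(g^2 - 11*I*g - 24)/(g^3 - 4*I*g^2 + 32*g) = (g - 3*I)/(g*(g + 4*I))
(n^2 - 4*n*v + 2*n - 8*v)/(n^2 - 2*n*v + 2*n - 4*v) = (-n + 4*v)/(-n + 2*v)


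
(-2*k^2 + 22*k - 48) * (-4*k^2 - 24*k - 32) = 8*k^4 - 40*k^3 - 272*k^2 + 448*k + 1536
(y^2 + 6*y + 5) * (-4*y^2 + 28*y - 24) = -4*y^4 + 4*y^3 + 124*y^2 - 4*y - 120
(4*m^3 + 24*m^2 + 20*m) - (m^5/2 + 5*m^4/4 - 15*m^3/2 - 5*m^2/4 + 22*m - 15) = -m^5/2 - 5*m^4/4 + 23*m^3/2 + 101*m^2/4 - 2*m + 15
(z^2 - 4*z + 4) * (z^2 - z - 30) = z^4 - 5*z^3 - 22*z^2 + 116*z - 120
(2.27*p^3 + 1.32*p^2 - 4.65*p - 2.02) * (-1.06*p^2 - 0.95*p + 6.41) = -2.4062*p^5 - 3.5557*p^4 + 18.2257*p^3 + 15.0199*p^2 - 27.8875*p - 12.9482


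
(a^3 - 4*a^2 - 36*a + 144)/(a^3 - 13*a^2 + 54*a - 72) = (a + 6)/(a - 3)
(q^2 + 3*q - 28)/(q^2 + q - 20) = (q + 7)/(q + 5)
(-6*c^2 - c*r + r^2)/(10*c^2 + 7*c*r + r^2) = (-3*c + r)/(5*c + r)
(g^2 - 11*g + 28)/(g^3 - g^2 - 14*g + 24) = (g^2 - 11*g + 28)/(g^3 - g^2 - 14*g + 24)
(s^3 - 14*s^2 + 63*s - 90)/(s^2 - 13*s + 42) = (s^2 - 8*s + 15)/(s - 7)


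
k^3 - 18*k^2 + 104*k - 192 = (k - 8)*(k - 6)*(k - 4)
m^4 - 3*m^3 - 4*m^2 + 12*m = m*(m - 3)*(m - 2)*(m + 2)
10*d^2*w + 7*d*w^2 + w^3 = w*(2*d + w)*(5*d + w)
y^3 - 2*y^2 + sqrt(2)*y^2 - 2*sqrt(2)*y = y*(y - 2)*(y + sqrt(2))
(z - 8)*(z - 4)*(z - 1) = z^3 - 13*z^2 + 44*z - 32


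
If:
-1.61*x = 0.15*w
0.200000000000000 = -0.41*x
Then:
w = 5.24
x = -0.49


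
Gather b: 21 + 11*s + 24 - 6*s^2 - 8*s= -6*s^2 + 3*s + 45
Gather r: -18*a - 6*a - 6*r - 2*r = -24*a - 8*r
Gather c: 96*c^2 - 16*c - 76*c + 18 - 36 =96*c^2 - 92*c - 18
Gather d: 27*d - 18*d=9*d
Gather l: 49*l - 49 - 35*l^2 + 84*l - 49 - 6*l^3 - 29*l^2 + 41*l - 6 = -6*l^3 - 64*l^2 + 174*l - 104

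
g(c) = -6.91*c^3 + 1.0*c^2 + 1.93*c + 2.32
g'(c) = -20.73*c^2 + 2.0*c + 1.93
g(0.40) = 2.81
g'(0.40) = -0.59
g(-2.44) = 103.94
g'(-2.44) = -126.37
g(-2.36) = 94.16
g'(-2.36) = -118.25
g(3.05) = -178.55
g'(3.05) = -184.81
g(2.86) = -145.63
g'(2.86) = -161.91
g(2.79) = -134.58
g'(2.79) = -153.85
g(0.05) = 2.42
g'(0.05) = 1.98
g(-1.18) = 12.79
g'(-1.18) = -29.29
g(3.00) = -169.46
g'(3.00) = -178.64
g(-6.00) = 1519.30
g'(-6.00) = -756.35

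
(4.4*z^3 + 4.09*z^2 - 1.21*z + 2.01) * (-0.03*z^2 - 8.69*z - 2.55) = -0.132*z^5 - 38.3587*z^4 - 46.7258*z^3 + 0.0251000000000001*z^2 - 14.3814*z - 5.1255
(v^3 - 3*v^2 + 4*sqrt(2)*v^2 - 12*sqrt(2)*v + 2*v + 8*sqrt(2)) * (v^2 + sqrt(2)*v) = v^5 - 3*v^4 + 5*sqrt(2)*v^4 - 15*sqrt(2)*v^3 + 10*v^3 - 24*v^2 + 10*sqrt(2)*v^2 + 16*v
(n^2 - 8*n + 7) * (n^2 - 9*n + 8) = n^4 - 17*n^3 + 87*n^2 - 127*n + 56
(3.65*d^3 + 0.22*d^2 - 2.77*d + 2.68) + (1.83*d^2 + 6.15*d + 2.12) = 3.65*d^3 + 2.05*d^2 + 3.38*d + 4.8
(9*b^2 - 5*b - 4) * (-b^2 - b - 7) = -9*b^4 - 4*b^3 - 54*b^2 + 39*b + 28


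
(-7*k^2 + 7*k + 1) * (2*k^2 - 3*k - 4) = -14*k^4 + 35*k^3 + 9*k^2 - 31*k - 4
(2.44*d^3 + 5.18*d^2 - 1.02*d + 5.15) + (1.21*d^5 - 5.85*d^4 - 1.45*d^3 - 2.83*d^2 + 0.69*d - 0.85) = 1.21*d^5 - 5.85*d^4 + 0.99*d^3 + 2.35*d^2 - 0.33*d + 4.3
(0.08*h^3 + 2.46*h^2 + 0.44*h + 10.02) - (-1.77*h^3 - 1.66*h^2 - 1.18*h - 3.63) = 1.85*h^3 + 4.12*h^2 + 1.62*h + 13.65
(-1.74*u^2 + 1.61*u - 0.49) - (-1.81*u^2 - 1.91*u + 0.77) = 0.0700000000000001*u^2 + 3.52*u - 1.26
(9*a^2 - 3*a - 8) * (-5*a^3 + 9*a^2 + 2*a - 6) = -45*a^5 + 96*a^4 + 31*a^3 - 132*a^2 + 2*a + 48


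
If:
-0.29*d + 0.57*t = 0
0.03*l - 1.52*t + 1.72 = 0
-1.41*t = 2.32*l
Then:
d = 2.20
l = -0.68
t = 1.12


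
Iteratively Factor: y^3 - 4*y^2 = (y)*(y^2 - 4*y) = y^2*(y - 4)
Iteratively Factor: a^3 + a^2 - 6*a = (a - 2)*(a^2 + 3*a) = (a - 2)*(a + 3)*(a)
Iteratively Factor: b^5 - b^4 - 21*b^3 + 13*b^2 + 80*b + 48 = (b - 4)*(b^4 + 3*b^3 - 9*b^2 - 23*b - 12) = (b - 4)*(b - 3)*(b^3 + 6*b^2 + 9*b + 4) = (b - 4)*(b - 3)*(b + 1)*(b^2 + 5*b + 4) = (b - 4)*(b - 3)*(b + 1)^2*(b + 4)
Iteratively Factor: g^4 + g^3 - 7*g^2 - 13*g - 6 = (g + 1)*(g^3 - 7*g - 6) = (g + 1)^2*(g^2 - g - 6) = (g - 3)*(g + 1)^2*(g + 2)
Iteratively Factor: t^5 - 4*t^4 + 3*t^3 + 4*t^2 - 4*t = (t)*(t^4 - 4*t^3 + 3*t^2 + 4*t - 4) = t*(t - 1)*(t^3 - 3*t^2 + 4) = t*(t - 2)*(t - 1)*(t^2 - t - 2) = t*(t - 2)^2*(t - 1)*(t + 1)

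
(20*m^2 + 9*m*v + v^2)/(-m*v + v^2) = (20*m^2 + 9*m*v + v^2)/(v*(-m + v))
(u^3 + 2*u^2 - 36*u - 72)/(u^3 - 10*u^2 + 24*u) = (u^2 + 8*u + 12)/(u*(u - 4))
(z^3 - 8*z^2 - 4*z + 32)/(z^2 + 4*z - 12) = (z^2 - 6*z - 16)/(z + 6)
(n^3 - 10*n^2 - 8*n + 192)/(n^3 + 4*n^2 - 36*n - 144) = (n - 8)/(n + 6)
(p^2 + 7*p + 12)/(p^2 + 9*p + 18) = (p + 4)/(p + 6)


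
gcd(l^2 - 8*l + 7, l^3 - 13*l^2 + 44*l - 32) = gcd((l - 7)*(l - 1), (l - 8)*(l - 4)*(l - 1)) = l - 1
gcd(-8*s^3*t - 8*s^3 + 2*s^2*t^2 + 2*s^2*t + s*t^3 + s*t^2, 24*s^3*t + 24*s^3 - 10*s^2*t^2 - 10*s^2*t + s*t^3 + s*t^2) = s*t + s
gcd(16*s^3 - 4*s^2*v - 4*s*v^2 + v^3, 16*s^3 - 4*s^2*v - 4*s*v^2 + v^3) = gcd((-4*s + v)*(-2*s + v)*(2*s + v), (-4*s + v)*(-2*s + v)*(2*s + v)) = 16*s^3 - 4*s^2*v - 4*s*v^2 + v^3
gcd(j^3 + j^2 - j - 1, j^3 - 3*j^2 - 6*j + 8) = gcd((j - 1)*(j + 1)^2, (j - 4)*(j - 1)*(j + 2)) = j - 1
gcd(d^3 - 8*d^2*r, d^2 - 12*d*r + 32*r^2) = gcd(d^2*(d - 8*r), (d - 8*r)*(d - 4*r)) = -d + 8*r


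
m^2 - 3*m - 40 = (m - 8)*(m + 5)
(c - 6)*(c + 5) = c^2 - c - 30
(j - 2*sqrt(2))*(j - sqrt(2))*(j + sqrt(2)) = j^3 - 2*sqrt(2)*j^2 - 2*j + 4*sqrt(2)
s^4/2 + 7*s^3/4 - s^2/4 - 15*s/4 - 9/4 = (s/2 + 1/2)*(s - 3/2)*(s + 1)*(s + 3)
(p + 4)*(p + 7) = p^2 + 11*p + 28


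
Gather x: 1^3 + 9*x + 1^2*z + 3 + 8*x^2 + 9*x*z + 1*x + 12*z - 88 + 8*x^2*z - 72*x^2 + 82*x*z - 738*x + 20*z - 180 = x^2*(8*z - 64) + x*(91*z - 728) + 33*z - 264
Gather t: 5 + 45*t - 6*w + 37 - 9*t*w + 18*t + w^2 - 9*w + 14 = t*(63 - 9*w) + w^2 - 15*w + 56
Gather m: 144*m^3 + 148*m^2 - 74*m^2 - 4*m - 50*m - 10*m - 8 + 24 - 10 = 144*m^3 + 74*m^2 - 64*m + 6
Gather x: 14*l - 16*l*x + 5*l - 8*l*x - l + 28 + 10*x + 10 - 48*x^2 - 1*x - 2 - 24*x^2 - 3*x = 18*l - 72*x^2 + x*(6 - 24*l) + 36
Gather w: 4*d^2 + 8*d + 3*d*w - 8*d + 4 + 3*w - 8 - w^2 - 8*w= 4*d^2 - w^2 + w*(3*d - 5) - 4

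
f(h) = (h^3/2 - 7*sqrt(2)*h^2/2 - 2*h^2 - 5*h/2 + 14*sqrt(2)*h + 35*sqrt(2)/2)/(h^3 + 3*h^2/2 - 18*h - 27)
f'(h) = (-3*h^2 - 3*h + 18)*(h^3/2 - 7*sqrt(2)*h^2/2 - 2*h^2 - 5*h/2 + 14*sqrt(2)*h + 35*sqrt(2)/2)/(h^3 + 3*h^2/2 - 18*h - 27)^2 + (3*h^2/2 - 7*sqrt(2)*h - 4*h - 5/2 + 14*sqrt(2))/(h^3 + 3*h^2/2 - 18*h - 27)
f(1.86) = -0.74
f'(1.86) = 0.10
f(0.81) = -0.86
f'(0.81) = 0.12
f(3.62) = -0.80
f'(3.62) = -0.49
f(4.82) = 0.08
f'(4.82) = -0.61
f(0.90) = -0.85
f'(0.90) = 0.12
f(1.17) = -0.82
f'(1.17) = 0.12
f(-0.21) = -0.90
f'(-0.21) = -0.16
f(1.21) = -0.81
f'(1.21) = 0.12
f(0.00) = -0.92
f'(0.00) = -0.03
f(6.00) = -0.10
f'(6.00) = -0.00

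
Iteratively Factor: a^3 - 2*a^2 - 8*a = (a)*(a^2 - 2*a - 8) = a*(a - 4)*(a + 2)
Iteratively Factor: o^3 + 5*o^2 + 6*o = (o + 3)*(o^2 + 2*o) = (o + 2)*(o + 3)*(o)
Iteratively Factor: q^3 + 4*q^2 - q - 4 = (q - 1)*(q^2 + 5*q + 4) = (q - 1)*(q + 1)*(q + 4)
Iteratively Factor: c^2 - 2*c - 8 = (c + 2)*(c - 4)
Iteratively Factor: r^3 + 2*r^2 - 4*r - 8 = (r + 2)*(r^2 - 4) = (r - 2)*(r + 2)*(r + 2)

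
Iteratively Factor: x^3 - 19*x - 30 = (x + 2)*(x^2 - 2*x - 15) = (x - 5)*(x + 2)*(x + 3)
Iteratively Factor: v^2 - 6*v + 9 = (v - 3)*(v - 3)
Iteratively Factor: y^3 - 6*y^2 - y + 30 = (y - 5)*(y^2 - y - 6) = (y - 5)*(y + 2)*(y - 3)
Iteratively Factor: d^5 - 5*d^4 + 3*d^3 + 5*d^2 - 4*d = (d - 4)*(d^4 - d^3 - d^2 + d) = (d - 4)*(d - 1)*(d^3 - d) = d*(d - 4)*(d - 1)*(d^2 - 1) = d*(d - 4)*(d - 1)^2*(d + 1)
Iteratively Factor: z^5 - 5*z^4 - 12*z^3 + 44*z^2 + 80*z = (z - 5)*(z^4 - 12*z^2 - 16*z) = (z - 5)*(z - 4)*(z^3 + 4*z^2 + 4*z) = z*(z - 5)*(z - 4)*(z^2 + 4*z + 4) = z*(z - 5)*(z - 4)*(z + 2)*(z + 2)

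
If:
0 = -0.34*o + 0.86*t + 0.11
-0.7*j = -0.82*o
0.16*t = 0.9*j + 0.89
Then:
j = -1.08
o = -0.92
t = -0.49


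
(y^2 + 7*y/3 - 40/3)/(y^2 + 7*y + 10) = (y - 8/3)/(y + 2)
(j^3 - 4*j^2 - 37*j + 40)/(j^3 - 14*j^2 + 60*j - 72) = (j^3 - 4*j^2 - 37*j + 40)/(j^3 - 14*j^2 + 60*j - 72)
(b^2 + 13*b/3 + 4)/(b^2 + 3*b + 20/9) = 3*(b + 3)/(3*b + 5)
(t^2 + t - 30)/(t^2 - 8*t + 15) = (t + 6)/(t - 3)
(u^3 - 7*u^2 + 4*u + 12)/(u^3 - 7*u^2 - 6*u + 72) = (u^2 - u - 2)/(u^2 - u - 12)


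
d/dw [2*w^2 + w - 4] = 4*w + 1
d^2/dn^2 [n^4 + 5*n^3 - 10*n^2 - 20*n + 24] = 12*n^2 + 30*n - 20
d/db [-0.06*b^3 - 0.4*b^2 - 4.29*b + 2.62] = -0.18*b^2 - 0.8*b - 4.29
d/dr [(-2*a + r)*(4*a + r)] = 2*a + 2*r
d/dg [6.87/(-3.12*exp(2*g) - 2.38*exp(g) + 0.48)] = (42.8688*exp(g) + 16.3506)*exp(g)/(3.12*exp(2*g) + 2.38*exp(g) - 0.48)^2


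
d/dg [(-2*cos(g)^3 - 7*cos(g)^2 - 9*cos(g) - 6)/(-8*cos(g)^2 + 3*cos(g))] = (-16*cos(g)^4 + 12*cos(g)^3 + 93*cos(g)^2 + 96*cos(g) - 18)*sin(g)/((8*cos(g) - 3)^2*cos(g)^2)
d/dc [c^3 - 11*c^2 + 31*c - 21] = 3*c^2 - 22*c + 31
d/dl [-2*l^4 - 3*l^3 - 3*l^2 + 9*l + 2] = -8*l^3 - 9*l^2 - 6*l + 9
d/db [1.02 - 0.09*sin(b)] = -0.09*cos(b)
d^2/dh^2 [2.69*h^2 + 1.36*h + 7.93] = 5.38000000000000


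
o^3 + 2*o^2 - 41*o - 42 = (o - 6)*(o + 1)*(o + 7)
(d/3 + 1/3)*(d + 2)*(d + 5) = d^3/3 + 8*d^2/3 + 17*d/3 + 10/3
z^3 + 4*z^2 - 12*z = z*(z - 2)*(z + 6)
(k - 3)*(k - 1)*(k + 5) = k^3 + k^2 - 17*k + 15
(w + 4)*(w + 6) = w^2 + 10*w + 24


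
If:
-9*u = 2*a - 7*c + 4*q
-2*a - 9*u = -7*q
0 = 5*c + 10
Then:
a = -9*u/2 - 49/11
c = -2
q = -14/11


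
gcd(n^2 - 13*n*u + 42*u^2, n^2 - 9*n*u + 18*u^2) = -n + 6*u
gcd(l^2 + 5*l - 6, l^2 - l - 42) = l + 6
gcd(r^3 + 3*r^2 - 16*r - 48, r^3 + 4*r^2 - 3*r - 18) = r + 3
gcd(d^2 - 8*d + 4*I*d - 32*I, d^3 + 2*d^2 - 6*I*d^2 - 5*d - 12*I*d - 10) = 1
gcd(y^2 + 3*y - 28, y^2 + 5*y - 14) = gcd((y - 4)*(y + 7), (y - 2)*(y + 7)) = y + 7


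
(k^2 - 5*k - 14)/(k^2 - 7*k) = (k + 2)/k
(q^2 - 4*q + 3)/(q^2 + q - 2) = (q - 3)/(q + 2)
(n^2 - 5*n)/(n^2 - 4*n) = (n - 5)/(n - 4)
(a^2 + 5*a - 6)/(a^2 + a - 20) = (a^2 + 5*a - 6)/(a^2 + a - 20)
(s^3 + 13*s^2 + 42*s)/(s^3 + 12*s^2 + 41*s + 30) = s*(s + 7)/(s^2 + 6*s + 5)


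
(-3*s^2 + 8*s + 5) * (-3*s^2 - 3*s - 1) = 9*s^4 - 15*s^3 - 36*s^2 - 23*s - 5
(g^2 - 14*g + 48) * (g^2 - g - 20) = g^4 - 15*g^3 + 42*g^2 + 232*g - 960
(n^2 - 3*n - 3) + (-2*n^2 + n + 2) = -n^2 - 2*n - 1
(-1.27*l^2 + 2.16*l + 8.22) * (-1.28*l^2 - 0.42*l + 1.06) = 1.6256*l^4 - 2.2314*l^3 - 12.775*l^2 - 1.1628*l + 8.7132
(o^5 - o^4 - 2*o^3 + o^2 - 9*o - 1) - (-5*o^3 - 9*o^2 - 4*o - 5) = o^5 - o^4 + 3*o^3 + 10*o^2 - 5*o + 4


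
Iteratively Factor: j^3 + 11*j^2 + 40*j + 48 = (j + 3)*(j^2 + 8*j + 16) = (j + 3)*(j + 4)*(j + 4)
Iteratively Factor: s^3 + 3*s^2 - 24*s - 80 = (s + 4)*(s^2 - s - 20) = (s - 5)*(s + 4)*(s + 4)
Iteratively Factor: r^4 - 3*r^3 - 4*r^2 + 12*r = (r - 3)*(r^3 - 4*r) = (r - 3)*(r + 2)*(r^2 - 2*r) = r*(r - 3)*(r + 2)*(r - 2)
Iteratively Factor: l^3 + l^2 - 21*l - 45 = (l - 5)*(l^2 + 6*l + 9) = (l - 5)*(l + 3)*(l + 3)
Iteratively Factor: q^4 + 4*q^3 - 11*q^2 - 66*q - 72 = (q - 4)*(q^3 + 8*q^2 + 21*q + 18) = (q - 4)*(q + 3)*(q^2 + 5*q + 6) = (q - 4)*(q + 3)^2*(q + 2)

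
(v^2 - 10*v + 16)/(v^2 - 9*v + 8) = (v - 2)/(v - 1)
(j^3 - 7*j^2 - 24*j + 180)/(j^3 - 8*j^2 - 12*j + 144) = (j + 5)/(j + 4)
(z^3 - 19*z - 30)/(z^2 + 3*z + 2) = (z^2 - 2*z - 15)/(z + 1)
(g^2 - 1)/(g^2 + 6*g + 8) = (g^2 - 1)/(g^2 + 6*g + 8)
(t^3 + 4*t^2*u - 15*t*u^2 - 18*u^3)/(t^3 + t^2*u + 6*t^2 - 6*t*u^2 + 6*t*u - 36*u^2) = (t^3 + 4*t^2*u - 15*t*u^2 - 18*u^3)/(t^3 + t^2*u + 6*t^2 - 6*t*u^2 + 6*t*u - 36*u^2)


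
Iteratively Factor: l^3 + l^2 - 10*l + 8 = (l - 1)*(l^2 + 2*l - 8) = (l - 2)*(l - 1)*(l + 4)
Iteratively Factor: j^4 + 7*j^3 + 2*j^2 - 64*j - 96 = (j + 2)*(j^3 + 5*j^2 - 8*j - 48) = (j - 3)*(j + 2)*(j^2 + 8*j + 16) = (j - 3)*(j + 2)*(j + 4)*(j + 4)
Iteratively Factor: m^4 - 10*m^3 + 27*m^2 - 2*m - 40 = (m + 1)*(m^3 - 11*m^2 + 38*m - 40) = (m - 5)*(m + 1)*(m^2 - 6*m + 8) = (m - 5)*(m - 4)*(m + 1)*(m - 2)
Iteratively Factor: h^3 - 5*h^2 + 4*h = (h - 4)*(h^2 - h) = h*(h - 4)*(h - 1)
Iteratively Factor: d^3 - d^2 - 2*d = (d + 1)*(d^2 - 2*d) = (d - 2)*(d + 1)*(d)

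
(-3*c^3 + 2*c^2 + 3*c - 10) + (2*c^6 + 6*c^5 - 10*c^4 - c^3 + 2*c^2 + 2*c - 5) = 2*c^6 + 6*c^5 - 10*c^4 - 4*c^3 + 4*c^2 + 5*c - 15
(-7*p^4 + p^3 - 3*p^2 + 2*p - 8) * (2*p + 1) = -14*p^5 - 5*p^4 - 5*p^3 + p^2 - 14*p - 8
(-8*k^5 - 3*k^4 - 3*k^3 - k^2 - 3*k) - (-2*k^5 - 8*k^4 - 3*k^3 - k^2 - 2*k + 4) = -6*k^5 + 5*k^4 - k - 4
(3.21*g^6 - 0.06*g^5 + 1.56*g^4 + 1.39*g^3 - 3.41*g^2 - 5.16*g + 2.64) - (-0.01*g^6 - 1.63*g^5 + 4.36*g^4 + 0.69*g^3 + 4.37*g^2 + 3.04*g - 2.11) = 3.22*g^6 + 1.57*g^5 - 2.8*g^4 + 0.7*g^3 - 7.78*g^2 - 8.2*g + 4.75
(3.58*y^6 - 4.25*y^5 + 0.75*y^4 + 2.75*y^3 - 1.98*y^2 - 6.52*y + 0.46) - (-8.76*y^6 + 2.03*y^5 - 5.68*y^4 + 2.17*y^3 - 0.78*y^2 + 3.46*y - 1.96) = 12.34*y^6 - 6.28*y^5 + 6.43*y^4 + 0.58*y^3 - 1.2*y^2 - 9.98*y + 2.42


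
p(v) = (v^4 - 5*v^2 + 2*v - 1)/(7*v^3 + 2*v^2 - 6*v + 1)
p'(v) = (-21*v^2 - 4*v + 6)*(v^4 - 5*v^2 + 2*v - 1)/(7*v^3 + 2*v^2 - 6*v + 1)^2 + (4*v^3 - 10*v + 2)/(7*v^3 + 2*v^2 - 6*v + 1)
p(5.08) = 0.58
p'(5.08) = 0.16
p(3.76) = 0.36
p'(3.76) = 0.18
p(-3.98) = -0.42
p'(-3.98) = 0.21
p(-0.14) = -0.74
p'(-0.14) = -0.63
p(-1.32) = 2.52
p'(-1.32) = 15.65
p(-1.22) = 6.13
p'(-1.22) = 83.40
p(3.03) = 0.22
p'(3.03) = 0.20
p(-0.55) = -0.94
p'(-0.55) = 1.36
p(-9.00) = -1.26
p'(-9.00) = 0.15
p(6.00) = 0.73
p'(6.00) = 0.16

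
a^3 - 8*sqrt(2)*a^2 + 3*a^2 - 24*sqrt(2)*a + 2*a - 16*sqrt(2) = (a + 1)*(a + 2)*(a - 8*sqrt(2))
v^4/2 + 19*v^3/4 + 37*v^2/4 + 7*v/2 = v*(v/2 + 1)*(v + 1/2)*(v + 7)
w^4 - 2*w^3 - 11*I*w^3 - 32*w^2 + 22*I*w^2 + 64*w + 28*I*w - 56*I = (w - 2)*(w - 7*I)*(w - 2*I)^2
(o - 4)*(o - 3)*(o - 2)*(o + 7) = o^4 - 2*o^3 - 37*o^2 + 158*o - 168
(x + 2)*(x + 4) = x^2 + 6*x + 8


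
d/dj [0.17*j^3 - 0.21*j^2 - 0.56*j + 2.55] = 0.51*j^2 - 0.42*j - 0.56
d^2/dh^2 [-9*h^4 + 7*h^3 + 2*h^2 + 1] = -108*h^2 + 42*h + 4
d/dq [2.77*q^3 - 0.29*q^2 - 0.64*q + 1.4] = 8.31*q^2 - 0.58*q - 0.64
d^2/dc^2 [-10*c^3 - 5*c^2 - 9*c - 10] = -60*c - 10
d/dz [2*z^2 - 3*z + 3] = 4*z - 3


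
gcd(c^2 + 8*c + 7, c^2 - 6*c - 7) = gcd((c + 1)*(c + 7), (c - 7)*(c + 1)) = c + 1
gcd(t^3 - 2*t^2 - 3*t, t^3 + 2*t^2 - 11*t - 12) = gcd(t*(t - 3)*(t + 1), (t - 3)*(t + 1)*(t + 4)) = t^2 - 2*t - 3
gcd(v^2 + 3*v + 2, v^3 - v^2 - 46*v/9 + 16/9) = v + 2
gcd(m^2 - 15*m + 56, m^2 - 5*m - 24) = m - 8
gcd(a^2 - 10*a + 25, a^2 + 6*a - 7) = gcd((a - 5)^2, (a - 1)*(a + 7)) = 1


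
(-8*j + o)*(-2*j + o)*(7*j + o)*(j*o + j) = 112*j^4*o + 112*j^4 - 54*j^3*o^2 - 54*j^3*o - 3*j^2*o^3 - 3*j^2*o^2 + j*o^4 + j*o^3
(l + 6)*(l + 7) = l^2 + 13*l + 42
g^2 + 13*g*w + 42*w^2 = (g + 6*w)*(g + 7*w)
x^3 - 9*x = x*(x - 3)*(x + 3)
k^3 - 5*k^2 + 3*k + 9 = (k - 3)^2*(k + 1)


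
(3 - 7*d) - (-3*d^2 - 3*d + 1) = 3*d^2 - 4*d + 2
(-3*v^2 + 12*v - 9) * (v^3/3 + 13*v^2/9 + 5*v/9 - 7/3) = -v^5 - v^4/3 + 38*v^3/3 + 2*v^2/3 - 33*v + 21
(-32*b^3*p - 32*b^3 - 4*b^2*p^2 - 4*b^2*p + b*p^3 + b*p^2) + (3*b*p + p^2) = -32*b^3*p - 32*b^3 - 4*b^2*p^2 - 4*b^2*p + b*p^3 + b*p^2 + 3*b*p + p^2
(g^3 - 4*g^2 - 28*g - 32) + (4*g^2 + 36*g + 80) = g^3 + 8*g + 48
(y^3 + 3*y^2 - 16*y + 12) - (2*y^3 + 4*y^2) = -y^3 - y^2 - 16*y + 12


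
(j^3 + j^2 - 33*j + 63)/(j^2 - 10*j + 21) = (j^2 + 4*j - 21)/(j - 7)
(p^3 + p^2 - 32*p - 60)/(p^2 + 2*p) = p - 1 - 30/p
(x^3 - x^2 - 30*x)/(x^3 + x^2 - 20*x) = (x - 6)/(x - 4)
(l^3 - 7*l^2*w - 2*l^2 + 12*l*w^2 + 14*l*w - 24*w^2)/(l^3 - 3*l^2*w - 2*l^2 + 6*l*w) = (l - 4*w)/l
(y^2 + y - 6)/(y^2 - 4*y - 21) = (y - 2)/(y - 7)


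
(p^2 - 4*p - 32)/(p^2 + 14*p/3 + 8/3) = 3*(p - 8)/(3*p + 2)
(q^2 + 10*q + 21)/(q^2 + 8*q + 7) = (q + 3)/(q + 1)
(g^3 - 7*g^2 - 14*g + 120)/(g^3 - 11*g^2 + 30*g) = (g + 4)/g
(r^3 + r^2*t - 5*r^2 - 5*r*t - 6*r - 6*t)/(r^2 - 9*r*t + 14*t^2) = (r^3 + r^2*t - 5*r^2 - 5*r*t - 6*r - 6*t)/(r^2 - 9*r*t + 14*t^2)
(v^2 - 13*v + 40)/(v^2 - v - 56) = (v - 5)/(v + 7)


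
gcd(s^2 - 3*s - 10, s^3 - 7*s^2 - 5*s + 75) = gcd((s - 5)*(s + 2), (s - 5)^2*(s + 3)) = s - 5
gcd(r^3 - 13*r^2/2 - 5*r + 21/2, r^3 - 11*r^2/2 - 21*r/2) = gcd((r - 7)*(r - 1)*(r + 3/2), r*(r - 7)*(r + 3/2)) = r^2 - 11*r/2 - 21/2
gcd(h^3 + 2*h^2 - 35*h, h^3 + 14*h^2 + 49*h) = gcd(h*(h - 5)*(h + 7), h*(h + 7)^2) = h^2 + 7*h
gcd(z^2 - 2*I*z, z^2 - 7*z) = z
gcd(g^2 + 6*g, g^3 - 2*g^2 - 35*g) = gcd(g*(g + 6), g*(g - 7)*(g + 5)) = g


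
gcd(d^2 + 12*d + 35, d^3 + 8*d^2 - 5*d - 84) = d + 7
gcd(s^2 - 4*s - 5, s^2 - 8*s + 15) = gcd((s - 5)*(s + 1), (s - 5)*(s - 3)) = s - 5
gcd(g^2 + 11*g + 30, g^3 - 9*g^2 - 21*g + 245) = g + 5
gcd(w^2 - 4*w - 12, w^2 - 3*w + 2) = 1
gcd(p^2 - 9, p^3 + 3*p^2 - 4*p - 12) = p + 3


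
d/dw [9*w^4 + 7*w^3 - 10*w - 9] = 36*w^3 + 21*w^2 - 10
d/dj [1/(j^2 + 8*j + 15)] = 2*(-j - 4)/(j^2 + 8*j + 15)^2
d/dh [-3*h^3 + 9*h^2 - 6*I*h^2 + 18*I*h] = -9*h^2 + h*(18 - 12*I) + 18*I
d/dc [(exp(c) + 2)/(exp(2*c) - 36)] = (-2*(exp(c) + 2)*exp(c) + exp(2*c) - 36)*exp(c)/(exp(2*c) - 36)^2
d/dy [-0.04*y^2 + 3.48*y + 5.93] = 3.48 - 0.08*y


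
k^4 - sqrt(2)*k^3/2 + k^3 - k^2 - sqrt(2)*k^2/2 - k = k*(k + 1)*(k - sqrt(2))*(k + sqrt(2)/2)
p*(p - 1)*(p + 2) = p^3 + p^2 - 2*p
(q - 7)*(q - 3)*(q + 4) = q^3 - 6*q^2 - 19*q + 84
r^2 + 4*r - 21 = (r - 3)*(r + 7)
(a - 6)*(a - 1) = a^2 - 7*a + 6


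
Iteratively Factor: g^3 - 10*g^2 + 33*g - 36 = (g - 4)*(g^2 - 6*g + 9) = (g - 4)*(g - 3)*(g - 3)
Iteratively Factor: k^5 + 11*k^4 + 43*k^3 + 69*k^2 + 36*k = (k)*(k^4 + 11*k^3 + 43*k^2 + 69*k + 36) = k*(k + 3)*(k^3 + 8*k^2 + 19*k + 12) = k*(k + 1)*(k + 3)*(k^2 + 7*k + 12) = k*(k + 1)*(k + 3)^2*(k + 4)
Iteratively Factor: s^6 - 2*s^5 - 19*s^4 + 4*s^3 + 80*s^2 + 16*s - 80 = (s + 2)*(s^5 - 4*s^4 - 11*s^3 + 26*s^2 + 28*s - 40) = (s - 5)*(s + 2)*(s^4 + s^3 - 6*s^2 - 4*s + 8) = (s - 5)*(s - 2)*(s + 2)*(s^3 + 3*s^2 - 4) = (s - 5)*(s - 2)*(s + 2)^2*(s^2 + s - 2) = (s - 5)*(s - 2)*(s + 2)^3*(s - 1)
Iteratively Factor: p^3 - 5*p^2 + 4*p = (p - 4)*(p^2 - p) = (p - 4)*(p - 1)*(p)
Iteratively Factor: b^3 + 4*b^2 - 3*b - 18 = (b - 2)*(b^2 + 6*b + 9) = (b - 2)*(b + 3)*(b + 3)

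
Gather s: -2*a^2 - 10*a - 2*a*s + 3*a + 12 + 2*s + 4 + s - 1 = -2*a^2 - 7*a + s*(3 - 2*a) + 15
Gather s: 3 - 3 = 0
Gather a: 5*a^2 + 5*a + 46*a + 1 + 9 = 5*a^2 + 51*a + 10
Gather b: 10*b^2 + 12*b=10*b^2 + 12*b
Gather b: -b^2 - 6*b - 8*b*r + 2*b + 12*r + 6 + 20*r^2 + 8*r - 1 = -b^2 + b*(-8*r - 4) + 20*r^2 + 20*r + 5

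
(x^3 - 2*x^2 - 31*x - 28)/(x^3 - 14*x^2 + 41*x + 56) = (x + 4)/(x - 8)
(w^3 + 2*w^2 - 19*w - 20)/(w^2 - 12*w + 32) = (w^2 + 6*w + 5)/(w - 8)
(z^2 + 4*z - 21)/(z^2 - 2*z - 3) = (z + 7)/(z + 1)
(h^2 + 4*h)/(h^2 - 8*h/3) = 3*(h + 4)/(3*h - 8)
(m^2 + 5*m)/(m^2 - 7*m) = (m + 5)/(m - 7)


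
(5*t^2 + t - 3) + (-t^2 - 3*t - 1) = 4*t^2 - 2*t - 4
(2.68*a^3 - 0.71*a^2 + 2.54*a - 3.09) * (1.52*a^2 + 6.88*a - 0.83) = 4.0736*a^5 + 17.3592*a^4 - 3.2484*a^3 + 13.3677*a^2 - 23.3674*a + 2.5647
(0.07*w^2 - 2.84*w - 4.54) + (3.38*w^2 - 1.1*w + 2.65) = 3.45*w^2 - 3.94*w - 1.89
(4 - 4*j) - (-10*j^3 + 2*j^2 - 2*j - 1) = 10*j^3 - 2*j^2 - 2*j + 5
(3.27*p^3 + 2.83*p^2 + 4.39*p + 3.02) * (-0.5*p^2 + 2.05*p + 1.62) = -1.635*p^5 + 5.2885*p^4 + 8.9039*p^3 + 12.0741*p^2 + 13.3028*p + 4.8924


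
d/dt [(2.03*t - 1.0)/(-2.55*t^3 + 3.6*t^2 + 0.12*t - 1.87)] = (10.353*t^3 - 14.958*t^2 + 7.2*t - 3.6761)/(6.5025*t^6 - 18.36*t^5 + 12.348*t^4 + 10.401*t^3 - 13.4496*t^2 - 0.4488*t + 3.4969)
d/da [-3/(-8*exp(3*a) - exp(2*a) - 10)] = (-72*exp(a) - 6)*exp(2*a)/(8*exp(3*a) + exp(2*a) + 10)^2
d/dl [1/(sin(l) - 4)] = -cos(l)/(sin(l) - 4)^2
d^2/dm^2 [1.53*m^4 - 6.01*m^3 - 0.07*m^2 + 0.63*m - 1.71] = 18.36*m^2 - 36.06*m - 0.14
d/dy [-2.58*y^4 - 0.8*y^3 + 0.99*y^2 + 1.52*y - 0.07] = -10.32*y^3 - 2.4*y^2 + 1.98*y + 1.52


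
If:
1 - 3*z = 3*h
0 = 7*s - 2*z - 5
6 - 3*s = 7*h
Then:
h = 25/43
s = 83/129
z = -32/129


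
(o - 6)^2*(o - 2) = o^3 - 14*o^2 + 60*o - 72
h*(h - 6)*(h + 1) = h^3 - 5*h^2 - 6*h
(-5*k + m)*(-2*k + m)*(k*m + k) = 10*k^3*m + 10*k^3 - 7*k^2*m^2 - 7*k^2*m + k*m^3 + k*m^2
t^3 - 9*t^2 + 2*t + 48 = (t - 8)*(t - 3)*(t + 2)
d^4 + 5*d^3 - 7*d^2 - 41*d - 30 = (d - 3)*(d + 1)*(d + 2)*(d + 5)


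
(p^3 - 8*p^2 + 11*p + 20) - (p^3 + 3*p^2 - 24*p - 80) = -11*p^2 + 35*p + 100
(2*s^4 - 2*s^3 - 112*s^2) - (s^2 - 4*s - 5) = 2*s^4 - 2*s^3 - 113*s^2 + 4*s + 5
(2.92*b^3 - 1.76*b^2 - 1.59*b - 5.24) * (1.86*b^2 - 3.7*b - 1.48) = 5.4312*b^5 - 14.0776*b^4 - 0.766999999999999*b^3 - 1.2586*b^2 + 21.7412*b + 7.7552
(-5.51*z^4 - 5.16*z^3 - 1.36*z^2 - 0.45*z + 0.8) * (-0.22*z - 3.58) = 1.2122*z^5 + 20.861*z^4 + 18.772*z^3 + 4.9678*z^2 + 1.435*z - 2.864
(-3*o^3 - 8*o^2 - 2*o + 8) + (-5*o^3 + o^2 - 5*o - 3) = -8*o^3 - 7*o^2 - 7*o + 5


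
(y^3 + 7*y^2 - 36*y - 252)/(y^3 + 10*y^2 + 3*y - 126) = (y - 6)/(y - 3)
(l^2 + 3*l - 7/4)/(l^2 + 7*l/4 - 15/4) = (4*l^2 + 12*l - 7)/(4*l^2 + 7*l - 15)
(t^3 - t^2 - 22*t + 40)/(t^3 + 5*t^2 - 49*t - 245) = (t^2 - 6*t + 8)/(t^2 - 49)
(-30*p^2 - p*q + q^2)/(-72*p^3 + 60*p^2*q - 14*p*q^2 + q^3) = (5*p + q)/(12*p^2 - 8*p*q + q^2)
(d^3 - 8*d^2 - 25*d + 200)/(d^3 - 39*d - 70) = (d^2 - 13*d + 40)/(d^2 - 5*d - 14)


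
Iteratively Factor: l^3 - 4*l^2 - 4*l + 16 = (l - 2)*(l^2 - 2*l - 8) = (l - 4)*(l - 2)*(l + 2)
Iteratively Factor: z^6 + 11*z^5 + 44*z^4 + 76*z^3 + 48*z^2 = (z)*(z^5 + 11*z^4 + 44*z^3 + 76*z^2 + 48*z) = z*(z + 4)*(z^4 + 7*z^3 + 16*z^2 + 12*z) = z*(z + 3)*(z + 4)*(z^3 + 4*z^2 + 4*z) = z*(z + 2)*(z + 3)*(z + 4)*(z^2 + 2*z) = z^2*(z + 2)*(z + 3)*(z + 4)*(z + 2)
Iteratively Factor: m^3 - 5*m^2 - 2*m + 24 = (m - 3)*(m^2 - 2*m - 8) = (m - 3)*(m + 2)*(m - 4)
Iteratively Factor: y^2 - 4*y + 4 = (y - 2)*(y - 2)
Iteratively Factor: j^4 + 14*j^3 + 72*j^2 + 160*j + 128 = (j + 2)*(j^3 + 12*j^2 + 48*j + 64) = (j + 2)*(j + 4)*(j^2 + 8*j + 16) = (j + 2)*(j + 4)^2*(j + 4)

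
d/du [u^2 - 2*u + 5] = 2*u - 2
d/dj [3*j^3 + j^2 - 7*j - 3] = 9*j^2 + 2*j - 7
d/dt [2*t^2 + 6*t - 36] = 4*t + 6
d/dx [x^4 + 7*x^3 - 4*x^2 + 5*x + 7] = 4*x^3 + 21*x^2 - 8*x + 5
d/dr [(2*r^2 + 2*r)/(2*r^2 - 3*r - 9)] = 2*(-5*r^2 - 18*r - 9)/(4*r^4 - 12*r^3 - 27*r^2 + 54*r + 81)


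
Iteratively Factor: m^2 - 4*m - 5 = (m + 1)*(m - 5)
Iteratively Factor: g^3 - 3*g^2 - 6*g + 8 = (g - 4)*(g^2 + g - 2) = (g - 4)*(g + 2)*(g - 1)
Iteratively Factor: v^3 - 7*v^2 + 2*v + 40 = (v + 2)*(v^2 - 9*v + 20) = (v - 4)*(v + 2)*(v - 5)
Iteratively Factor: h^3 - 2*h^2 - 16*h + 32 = (h + 4)*(h^2 - 6*h + 8) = (h - 2)*(h + 4)*(h - 4)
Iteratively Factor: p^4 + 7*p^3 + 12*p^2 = (p)*(p^3 + 7*p^2 + 12*p) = p*(p + 4)*(p^2 + 3*p) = p^2*(p + 4)*(p + 3)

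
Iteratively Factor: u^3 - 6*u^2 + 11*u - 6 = (u - 1)*(u^2 - 5*u + 6) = (u - 3)*(u - 1)*(u - 2)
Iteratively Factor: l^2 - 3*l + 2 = (l - 1)*(l - 2)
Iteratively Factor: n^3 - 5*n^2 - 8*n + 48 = (n + 3)*(n^2 - 8*n + 16) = (n - 4)*(n + 3)*(n - 4)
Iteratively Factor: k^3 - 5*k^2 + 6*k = (k - 3)*(k^2 - 2*k) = (k - 3)*(k - 2)*(k)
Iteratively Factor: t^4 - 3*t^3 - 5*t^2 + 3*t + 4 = (t + 1)*(t^3 - 4*t^2 - t + 4) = (t + 1)^2*(t^2 - 5*t + 4) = (t - 1)*(t + 1)^2*(t - 4)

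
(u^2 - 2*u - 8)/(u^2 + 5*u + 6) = (u - 4)/(u + 3)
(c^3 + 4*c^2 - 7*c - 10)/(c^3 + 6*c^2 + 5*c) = (c - 2)/c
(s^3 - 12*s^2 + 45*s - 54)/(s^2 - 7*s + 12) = (s^2 - 9*s + 18)/(s - 4)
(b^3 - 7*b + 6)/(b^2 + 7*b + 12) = (b^2 - 3*b + 2)/(b + 4)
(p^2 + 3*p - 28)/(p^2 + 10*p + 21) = (p - 4)/(p + 3)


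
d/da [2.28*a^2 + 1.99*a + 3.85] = 4.56*a + 1.99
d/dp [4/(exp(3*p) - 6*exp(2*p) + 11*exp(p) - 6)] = (-12*exp(2*p) + 48*exp(p) - 44)*exp(p)/(exp(3*p) - 6*exp(2*p) + 11*exp(p) - 6)^2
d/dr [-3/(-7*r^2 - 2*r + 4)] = 6*(-7*r - 1)/(7*r^2 + 2*r - 4)^2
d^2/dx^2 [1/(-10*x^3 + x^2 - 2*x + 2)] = 2*((30*x - 1)*(10*x^3 - x^2 + 2*x - 2) - 4*(15*x^2 - x + 1)^2)/(10*x^3 - x^2 + 2*x - 2)^3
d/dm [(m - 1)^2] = 2*m - 2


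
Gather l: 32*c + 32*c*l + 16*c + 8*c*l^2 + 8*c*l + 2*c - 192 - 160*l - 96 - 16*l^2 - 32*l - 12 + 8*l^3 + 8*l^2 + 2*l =50*c + 8*l^3 + l^2*(8*c - 8) + l*(40*c - 190) - 300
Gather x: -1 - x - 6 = -x - 7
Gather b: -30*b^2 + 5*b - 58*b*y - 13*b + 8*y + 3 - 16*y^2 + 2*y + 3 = -30*b^2 + b*(-58*y - 8) - 16*y^2 + 10*y + 6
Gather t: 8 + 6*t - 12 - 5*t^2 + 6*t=-5*t^2 + 12*t - 4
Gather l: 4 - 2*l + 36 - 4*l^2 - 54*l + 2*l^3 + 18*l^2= 2*l^3 + 14*l^2 - 56*l + 40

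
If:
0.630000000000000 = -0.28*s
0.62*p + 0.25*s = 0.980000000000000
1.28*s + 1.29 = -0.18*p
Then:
No Solution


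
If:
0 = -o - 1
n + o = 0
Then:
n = 1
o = -1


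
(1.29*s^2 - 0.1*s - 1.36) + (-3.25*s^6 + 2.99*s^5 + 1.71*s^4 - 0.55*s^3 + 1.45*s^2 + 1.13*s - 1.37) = -3.25*s^6 + 2.99*s^5 + 1.71*s^4 - 0.55*s^3 + 2.74*s^2 + 1.03*s - 2.73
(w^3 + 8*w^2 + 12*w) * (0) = 0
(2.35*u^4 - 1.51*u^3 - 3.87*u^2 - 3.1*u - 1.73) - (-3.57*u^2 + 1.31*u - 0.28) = 2.35*u^4 - 1.51*u^3 - 0.3*u^2 - 4.41*u - 1.45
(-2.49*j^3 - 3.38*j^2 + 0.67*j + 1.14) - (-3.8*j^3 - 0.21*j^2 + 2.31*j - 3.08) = 1.31*j^3 - 3.17*j^2 - 1.64*j + 4.22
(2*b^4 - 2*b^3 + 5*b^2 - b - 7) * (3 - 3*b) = -6*b^5 + 12*b^4 - 21*b^3 + 18*b^2 + 18*b - 21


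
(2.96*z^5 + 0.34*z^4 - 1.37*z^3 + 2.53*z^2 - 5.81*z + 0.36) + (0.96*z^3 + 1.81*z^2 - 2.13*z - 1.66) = 2.96*z^5 + 0.34*z^4 - 0.41*z^3 + 4.34*z^2 - 7.94*z - 1.3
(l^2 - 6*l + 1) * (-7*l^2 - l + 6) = -7*l^4 + 41*l^3 + 5*l^2 - 37*l + 6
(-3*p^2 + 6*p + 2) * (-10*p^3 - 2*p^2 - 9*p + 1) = 30*p^5 - 54*p^4 - 5*p^3 - 61*p^2 - 12*p + 2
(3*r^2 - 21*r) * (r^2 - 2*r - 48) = 3*r^4 - 27*r^3 - 102*r^2 + 1008*r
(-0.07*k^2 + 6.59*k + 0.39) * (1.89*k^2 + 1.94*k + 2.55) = -0.1323*k^4 + 12.3193*k^3 + 13.3432*k^2 + 17.5611*k + 0.9945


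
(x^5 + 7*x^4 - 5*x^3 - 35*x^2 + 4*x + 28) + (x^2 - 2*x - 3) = x^5 + 7*x^4 - 5*x^3 - 34*x^2 + 2*x + 25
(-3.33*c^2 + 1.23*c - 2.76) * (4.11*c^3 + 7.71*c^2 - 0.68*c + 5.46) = -13.6863*c^5 - 20.619*c^4 + 0.4041*c^3 - 40.2978*c^2 + 8.5926*c - 15.0696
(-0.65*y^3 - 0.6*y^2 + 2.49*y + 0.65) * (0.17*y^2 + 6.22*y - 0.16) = -0.1105*y^5 - 4.145*y^4 - 3.2047*y^3 + 15.6943*y^2 + 3.6446*y - 0.104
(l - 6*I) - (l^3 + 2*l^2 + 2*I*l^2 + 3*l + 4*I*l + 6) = -l^3 - 2*l^2 - 2*I*l^2 - 2*l - 4*I*l - 6 - 6*I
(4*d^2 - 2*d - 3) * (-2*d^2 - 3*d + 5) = -8*d^4 - 8*d^3 + 32*d^2 - d - 15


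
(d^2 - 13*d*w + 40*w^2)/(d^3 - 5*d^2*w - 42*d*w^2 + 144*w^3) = (-d + 5*w)/(-d^2 - 3*d*w + 18*w^2)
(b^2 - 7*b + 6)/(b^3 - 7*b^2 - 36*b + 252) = (b - 1)/(b^2 - b - 42)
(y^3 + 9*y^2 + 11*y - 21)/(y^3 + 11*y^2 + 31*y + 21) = (y - 1)/(y + 1)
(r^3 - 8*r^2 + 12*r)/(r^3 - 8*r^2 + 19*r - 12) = r*(r^2 - 8*r + 12)/(r^3 - 8*r^2 + 19*r - 12)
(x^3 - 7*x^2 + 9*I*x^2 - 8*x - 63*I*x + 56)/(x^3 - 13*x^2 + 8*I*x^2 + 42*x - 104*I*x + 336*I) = (x + I)/(x - 6)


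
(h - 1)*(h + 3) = h^2 + 2*h - 3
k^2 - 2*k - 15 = (k - 5)*(k + 3)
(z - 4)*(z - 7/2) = z^2 - 15*z/2 + 14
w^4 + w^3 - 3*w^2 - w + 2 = (w - 1)^2*(w + 1)*(w + 2)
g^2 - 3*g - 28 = (g - 7)*(g + 4)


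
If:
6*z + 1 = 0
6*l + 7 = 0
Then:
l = -7/6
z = -1/6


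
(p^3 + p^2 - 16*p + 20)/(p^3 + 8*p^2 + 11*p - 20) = (p^2 - 4*p + 4)/(p^2 + 3*p - 4)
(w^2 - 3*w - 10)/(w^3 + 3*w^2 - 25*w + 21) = (w^2 - 3*w - 10)/(w^3 + 3*w^2 - 25*w + 21)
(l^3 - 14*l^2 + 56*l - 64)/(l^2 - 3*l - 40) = (l^2 - 6*l + 8)/(l + 5)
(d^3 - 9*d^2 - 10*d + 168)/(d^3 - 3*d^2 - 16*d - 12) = (d^2 - 3*d - 28)/(d^2 + 3*d + 2)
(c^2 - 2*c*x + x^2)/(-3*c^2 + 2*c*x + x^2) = (-c + x)/(3*c + x)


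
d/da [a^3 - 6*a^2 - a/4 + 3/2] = 3*a^2 - 12*a - 1/4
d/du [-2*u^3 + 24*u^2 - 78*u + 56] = -6*u^2 + 48*u - 78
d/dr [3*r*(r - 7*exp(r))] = -21*r*exp(r) + 6*r - 21*exp(r)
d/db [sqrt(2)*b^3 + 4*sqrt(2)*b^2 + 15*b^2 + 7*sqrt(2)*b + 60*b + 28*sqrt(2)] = 3*sqrt(2)*b^2 + 8*sqrt(2)*b + 30*b + 7*sqrt(2) + 60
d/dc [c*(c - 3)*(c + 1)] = 3*c^2 - 4*c - 3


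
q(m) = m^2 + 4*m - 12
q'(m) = 2*m + 4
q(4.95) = 32.30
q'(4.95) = 13.90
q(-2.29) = -15.92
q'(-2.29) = -0.58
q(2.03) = 0.24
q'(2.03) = 8.06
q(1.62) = -2.90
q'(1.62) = 7.24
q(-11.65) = 77.12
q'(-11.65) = -19.30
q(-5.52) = -3.61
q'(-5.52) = -7.04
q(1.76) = -1.86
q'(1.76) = 7.52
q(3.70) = 16.49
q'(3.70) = 11.40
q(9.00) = 105.00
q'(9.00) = 22.00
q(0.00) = -12.00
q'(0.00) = 4.00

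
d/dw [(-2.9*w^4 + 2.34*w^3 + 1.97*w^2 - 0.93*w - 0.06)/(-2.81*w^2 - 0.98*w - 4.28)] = (16.298*w^5 + 1.9506*w^4 + 45.0616*w^3 - 34.5895*w^2 - 17.2004*w + 3.9216)/(7.8961*w^4 + 5.5076*w^3 + 25.014*w^2 + 8.3888*w + 18.3184)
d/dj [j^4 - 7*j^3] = j^2*(4*j - 21)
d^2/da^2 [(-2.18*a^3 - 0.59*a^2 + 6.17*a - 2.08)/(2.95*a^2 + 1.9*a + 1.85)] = (5.6843418860808e-14*a^4 + 122.05785*a^3 - 135.26385*a^2 - 316.75335*a - 39.72805)/(25.672375*a^6 + 49.60425*a^5 + 80.247375*a^4 + 69.0745*a^3 + 50.324625*a^2 + 19.50825*a + 6.331625)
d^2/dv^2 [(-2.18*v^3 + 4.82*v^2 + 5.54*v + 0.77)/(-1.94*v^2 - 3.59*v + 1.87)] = (-1.4210854715202e-14*v^4 + 97.4473800000001*v^3 - 210.113772*v^2 - 107.025072*v - 133.527966)/(7.301384*v^6 + 40.533972*v^5 + 53.894946*v^4 - 31.874533*v^3 - 51.950283*v^2 + 37.661613*v - 6.539203)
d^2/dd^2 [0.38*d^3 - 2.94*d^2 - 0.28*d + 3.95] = 2.28*d - 5.88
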